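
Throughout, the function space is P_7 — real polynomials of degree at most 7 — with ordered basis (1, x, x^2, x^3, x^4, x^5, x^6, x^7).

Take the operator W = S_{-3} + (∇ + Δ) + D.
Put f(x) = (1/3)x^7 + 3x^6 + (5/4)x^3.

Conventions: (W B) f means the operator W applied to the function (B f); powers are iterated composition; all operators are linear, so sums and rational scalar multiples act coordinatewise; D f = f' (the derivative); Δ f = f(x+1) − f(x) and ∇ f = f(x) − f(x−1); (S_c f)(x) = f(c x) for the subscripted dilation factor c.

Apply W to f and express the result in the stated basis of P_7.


the image equals g(x) = -729x^7 + 2194x^6 + 54x^5 + (70/3)x^4 + (345/4)x^3 + (101/4)x^2 + 36x + 19/6

S_{-3} f = -729x^7 + 2187x^6 - (135/4)x^3
∇ f = (7/3)x^6 + 11x^5 - (100/3)x^4 + (145/3)x^3 - (137/4)x^2 + (143/12)x - 17/12
Δ f = (7/3)x^6 + 25x^5 + (170/3)x^4 + (215/3)x^3 + (223/4)x^2 + (289/12)x + 55/12
(∇ + Δ) f = (14/3)x^6 + 36x^5 + (70/3)x^4 + 120x^3 + (43/2)x^2 + 36x + 19/6
D f = (7/3)x^6 + 18x^5 + (15/4)x^2
(S_{-3} + (∇ + Δ) + D) f = -729x^7 + 2194x^6 + 54x^5 + (70/3)x^4 + (345/4)x^3 + (101/4)x^2 + 36x + 19/6


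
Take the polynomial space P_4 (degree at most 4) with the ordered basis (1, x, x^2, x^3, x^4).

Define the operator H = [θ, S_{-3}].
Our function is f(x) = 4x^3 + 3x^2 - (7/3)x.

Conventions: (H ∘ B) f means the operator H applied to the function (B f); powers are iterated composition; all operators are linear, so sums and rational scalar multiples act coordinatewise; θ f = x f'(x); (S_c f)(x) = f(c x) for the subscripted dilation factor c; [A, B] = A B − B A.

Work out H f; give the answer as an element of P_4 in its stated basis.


S_{-3} f = -108x^3 + 27x^2 + 7x
θ S_{-3} f = -324x^3 + 54x^2 + 7x
θ f = 12x^3 + 6x^2 - (7/3)x
S_{-3} θ f = -324x^3 + 54x^2 + 7x
[θ, S_{-3}] f = 0

the result is g(x) = 0


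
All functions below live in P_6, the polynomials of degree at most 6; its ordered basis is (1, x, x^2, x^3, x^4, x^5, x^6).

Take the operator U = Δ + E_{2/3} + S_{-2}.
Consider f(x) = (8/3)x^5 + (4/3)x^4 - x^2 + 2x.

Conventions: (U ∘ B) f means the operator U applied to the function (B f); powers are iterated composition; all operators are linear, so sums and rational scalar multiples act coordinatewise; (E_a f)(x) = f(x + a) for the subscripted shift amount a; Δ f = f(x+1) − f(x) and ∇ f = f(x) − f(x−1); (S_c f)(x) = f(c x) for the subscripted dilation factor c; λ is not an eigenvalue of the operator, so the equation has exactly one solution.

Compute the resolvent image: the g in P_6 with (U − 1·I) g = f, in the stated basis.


write g with unknown coordinates in the stated basis and equate coefficients in (U − 1·I) g = f
solving from the highest basis element down gives g = -(1/12)x^5 + (73/576)x^4 - (155/3456)x^3 - (8231/41472)x^2 - (167821/124416)x + 118295/46656
check: U g = (31/12)x^5 + (841/576)x^4 - (155/3456)x^3 - (49703/41472)x^2 + (81011/124416)x + 118295/46656
so U g − 1·g = (8/3)x^5 + (4/3)x^4 - x^2 + 2x = f ✓

the image equals g(x) = -(1/12)x^5 + (73/576)x^4 - (155/3456)x^3 - (8231/41472)x^2 - (167821/124416)x + 118295/46656


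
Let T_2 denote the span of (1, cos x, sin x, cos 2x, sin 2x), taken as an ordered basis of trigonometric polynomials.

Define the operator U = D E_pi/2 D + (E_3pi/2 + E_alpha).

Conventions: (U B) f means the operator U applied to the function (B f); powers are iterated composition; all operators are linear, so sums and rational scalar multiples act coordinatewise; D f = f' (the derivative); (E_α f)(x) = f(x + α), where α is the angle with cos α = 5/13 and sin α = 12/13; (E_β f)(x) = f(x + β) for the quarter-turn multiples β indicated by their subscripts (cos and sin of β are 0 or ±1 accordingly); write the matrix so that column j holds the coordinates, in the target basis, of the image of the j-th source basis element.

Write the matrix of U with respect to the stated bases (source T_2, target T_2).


the matrix is [[2, 0, 0, 0, 0]; [0, 5/13, -14/13, 0, 0]; [0, 14/13, 5/13, 0, 0]; [0, 0, 0, 388/169, 120/169]; [0, 0, 0, -120/169, 388/169]] (rows listed top to bottom)

image of 1: 2
image of cos x: (5/13)cos x + (14/13)sin x
image of sin x: -(14/13)cos x + (5/13)sin x
image of cos 2x: (388/169)cos 2x - (120/169)sin 2x
image of sin 2x: (120/169)cos 2x + (388/169)sin 2x
each image's coordinates form column j of the matrix


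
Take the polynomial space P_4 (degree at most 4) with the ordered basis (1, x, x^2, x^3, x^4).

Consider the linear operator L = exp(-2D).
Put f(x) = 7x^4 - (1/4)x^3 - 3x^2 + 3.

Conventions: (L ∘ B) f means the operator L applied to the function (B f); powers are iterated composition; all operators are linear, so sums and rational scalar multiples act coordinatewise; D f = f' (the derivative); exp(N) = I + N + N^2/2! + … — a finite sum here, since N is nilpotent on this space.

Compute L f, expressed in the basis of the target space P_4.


the image equals g(x) = 7x^4 - (225/4)x^3 + (333/2)x^2 - 215x + 105

order-1 term: -56x^3 + (3/2)x^2 + 12x
order-2 term: 168x^2 - 3x - 12
order-3 term: -224x + 2
order-4 term: 112
the series for exp(-2D) f terminates at order 4
exp(-2D) f = 7x^4 - (225/4)x^3 + (333/2)x^2 - 215x + 105


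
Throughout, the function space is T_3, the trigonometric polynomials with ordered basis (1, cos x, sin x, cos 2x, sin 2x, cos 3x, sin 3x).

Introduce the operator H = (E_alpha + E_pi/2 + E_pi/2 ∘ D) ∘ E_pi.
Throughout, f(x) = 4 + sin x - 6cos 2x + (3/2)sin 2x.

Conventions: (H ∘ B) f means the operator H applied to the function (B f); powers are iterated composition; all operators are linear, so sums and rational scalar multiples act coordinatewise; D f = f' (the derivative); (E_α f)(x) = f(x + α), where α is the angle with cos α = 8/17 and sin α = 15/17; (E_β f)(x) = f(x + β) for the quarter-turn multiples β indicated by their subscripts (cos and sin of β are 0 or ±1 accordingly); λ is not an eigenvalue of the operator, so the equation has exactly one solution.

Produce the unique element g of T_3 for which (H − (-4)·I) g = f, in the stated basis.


the result is g(x) = 2/3 + (32/409)cos x + (77/409)sin x - (3729/2120)cos 2x + (3087/2120)sin 2x

write g with unknown coordinates in the stated basis and equate coefficients in (H − (-4)·I) g = f
solving from the highest basis element down gives g = 2/3 + (32/409)cos x + (77/409)sin x - (3729/2120)cos 2x + (3087/2120)sin 2x
check: H g = 4/3 - (128/409)cos x + (101/409)sin x + (549/530)cos 2x - (1146/265)sin 2x
so H g − (-4)·g = 4 + sin x - 6cos 2x + (3/2)sin 2x = f ✓


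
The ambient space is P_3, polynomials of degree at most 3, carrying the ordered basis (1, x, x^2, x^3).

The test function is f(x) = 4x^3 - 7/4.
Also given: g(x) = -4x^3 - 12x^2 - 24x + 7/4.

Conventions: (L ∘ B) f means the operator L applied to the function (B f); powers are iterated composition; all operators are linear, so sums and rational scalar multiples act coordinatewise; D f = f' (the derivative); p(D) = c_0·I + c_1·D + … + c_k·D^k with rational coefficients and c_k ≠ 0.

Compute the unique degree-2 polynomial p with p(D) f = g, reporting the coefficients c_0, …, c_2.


D^0 f = 4x^3 - 7/4
D^1 f = 12x^2
D^2 f = 24x
matching coefficients of g against c_0 f + c_1 Df + … from the top degree down determines the c_i
solution: c_0 = -1, c_1 = -1, c_2 = -1

p(D) = -I − D − D^2, i.e. c_0 = -1, c_1 = -1, c_2 = -1


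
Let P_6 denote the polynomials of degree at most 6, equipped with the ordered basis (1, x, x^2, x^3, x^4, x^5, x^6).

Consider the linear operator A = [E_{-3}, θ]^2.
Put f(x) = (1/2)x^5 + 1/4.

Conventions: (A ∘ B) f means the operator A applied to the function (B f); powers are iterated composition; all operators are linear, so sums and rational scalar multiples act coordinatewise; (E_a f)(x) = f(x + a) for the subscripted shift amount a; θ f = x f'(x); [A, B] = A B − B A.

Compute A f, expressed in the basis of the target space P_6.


the image equals g(x) = 90x^3 - 1620x^2 + 9720x - 19440

θ f = (5/2)x^5
E_{-3} θ f = (5/2)x^5 - (75/2)x^4 + 225x^3 - 675x^2 + (2025/2)x - 1215/2
E_{-3} f = (1/2)x^5 - (15/2)x^4 + 45x^3 - 135x^2 + (405/2)x - 485/4
θ E_{-3} f = (5/2)x^5 - 30x^4 + 135x^3 - 270x^2 + (405/2)x
[E_{-3}, θ] f = -(15/2)x^4 + 90x^3 - 405x^2 + 810x - 1215/2
θ [E_{-3}, θ] f = -30x^4 + 270x^3 - 810x^2 + 810x
E_{-3} θ [E_{-3}, θ] f = -30x^4 + 630x^3 - 4860x^2 + 16200x - 19440
E_{-3} [E_{-3}, θ] f = -(15/2)x^4 + 180x^3 - 1620x^2 + 6480x - 9720
θ E_{-3} [E_{-3}, θ] f = -30x^4 + 540x^3 - 3240x^2 + 6480x
[E_{-3}, θ] [E_{-3}, θ] f = 90x^3 - 1620x^2 + 9720x - 19440


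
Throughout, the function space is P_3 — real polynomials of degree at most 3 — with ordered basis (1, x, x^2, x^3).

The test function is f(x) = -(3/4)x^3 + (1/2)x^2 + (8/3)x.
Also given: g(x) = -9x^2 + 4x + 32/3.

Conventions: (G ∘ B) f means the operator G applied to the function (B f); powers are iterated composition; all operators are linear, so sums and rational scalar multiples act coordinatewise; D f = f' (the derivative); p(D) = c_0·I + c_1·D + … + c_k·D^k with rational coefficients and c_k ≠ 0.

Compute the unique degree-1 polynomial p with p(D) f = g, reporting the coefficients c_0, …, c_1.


p(D) = 4·D, i.e. c_0 = 0, c_1 = 4

D^0 f = -(3/4)x^3 + (1/2)x^2 + (8/3)x
D^1 f = -(9/4)x^2 + x + 8/3
matching coefficients of g against c_0 f + c_1 Df + … from the top degree down determines the c_i
solution: c_0 = 0, c_1 = 4


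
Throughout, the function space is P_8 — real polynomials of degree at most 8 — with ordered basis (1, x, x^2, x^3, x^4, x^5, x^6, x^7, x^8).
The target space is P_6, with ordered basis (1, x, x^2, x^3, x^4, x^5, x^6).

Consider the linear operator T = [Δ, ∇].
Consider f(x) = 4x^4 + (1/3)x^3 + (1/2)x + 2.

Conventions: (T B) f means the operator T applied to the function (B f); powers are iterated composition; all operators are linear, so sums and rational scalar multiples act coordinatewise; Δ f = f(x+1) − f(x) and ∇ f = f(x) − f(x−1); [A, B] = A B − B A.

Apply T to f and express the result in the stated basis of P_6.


∇ f = 16x^3 - 23x^2 + 15x - 19/6
Δ ∇ f = 48x^2 + 2x + 8
Δ f = 16x^3 + 25x^2 + 17x + 29/6
∇ Δ f = 48x^2 + 2x + 8
[Δ, ∇] f = 0

the image equals g(x) = 0


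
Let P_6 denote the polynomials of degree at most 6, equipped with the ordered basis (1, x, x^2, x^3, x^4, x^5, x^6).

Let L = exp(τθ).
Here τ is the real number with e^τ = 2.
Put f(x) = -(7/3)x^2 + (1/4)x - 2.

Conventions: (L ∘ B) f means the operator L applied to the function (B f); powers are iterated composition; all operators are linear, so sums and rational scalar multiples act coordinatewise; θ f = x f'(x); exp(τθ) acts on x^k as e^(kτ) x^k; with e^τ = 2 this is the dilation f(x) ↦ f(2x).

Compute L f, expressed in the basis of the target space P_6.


exp(τθ) x^k = e^(kτ) x^k; with e^τ = 2 this sends x^k to 2^k x^k
x ↦ 2 x
x^2 ↦ 4 x^2
applying this coordinatewise to f: exp(τθ) f = -(28/3)x^2 + (1/2)x - 2

g(x) = -(28/3)x^2 + (1/2)x - 2


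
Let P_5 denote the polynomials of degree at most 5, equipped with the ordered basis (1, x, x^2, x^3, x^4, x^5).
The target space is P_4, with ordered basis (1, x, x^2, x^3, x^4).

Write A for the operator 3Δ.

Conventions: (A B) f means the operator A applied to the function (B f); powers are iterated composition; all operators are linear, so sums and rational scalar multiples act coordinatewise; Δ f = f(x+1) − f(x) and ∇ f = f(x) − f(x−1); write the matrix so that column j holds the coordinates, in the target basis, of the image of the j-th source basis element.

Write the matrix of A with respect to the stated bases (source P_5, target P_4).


image of 1: 0
image of x: 3
image of x^2: 6x + 3
image of x^3: 9x^2 + 9x + 3
image of x^4: 12x^3 + 18x^2 + 12x + 3
image of x^5: 15x^4 + 30x^3 + 30x^2 + 15x + 3
each image's coordinates form column j of the matrix

the matrix is [[0, 3, 3, 3, 3, 3]; [0, 0, 6, 9, 12, 15]; [0, 0, 0, 9, 18, 30]; [0, 0, 0, 0, 12, 30]; [0, 0, 0, 0, 0, 15]] (rows listed top to bottom)


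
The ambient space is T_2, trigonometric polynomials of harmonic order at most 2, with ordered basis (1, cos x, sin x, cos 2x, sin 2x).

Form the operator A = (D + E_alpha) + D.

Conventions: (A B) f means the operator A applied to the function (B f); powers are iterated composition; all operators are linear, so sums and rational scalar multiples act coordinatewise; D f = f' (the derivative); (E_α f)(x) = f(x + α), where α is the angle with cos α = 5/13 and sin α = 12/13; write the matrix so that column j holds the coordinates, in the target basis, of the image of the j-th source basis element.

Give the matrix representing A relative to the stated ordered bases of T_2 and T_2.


image of 1: 1
image of cos x: (5/13)cos x - (38/13)sin x
image of sin x: (38/13)cos x + (5/13)sin x
image of cos 2x: -(119/169)cos 2x - (796/169)sin 2x
image of sin 2x: (796/169)cos 2x - (119/169)sin 2x
each image's coordinates form column j of the matrix

the matrix is [[1, 0, 0, 0, 0]; [0, 5/13, 38/13, 0, 0]; [0, -38/13, 5/13, 0, 0]; [0, 0, 0, -119/169, 796/169]; [0, 0, 0, -796/169, -119/169]] (rows listed top to bottom)


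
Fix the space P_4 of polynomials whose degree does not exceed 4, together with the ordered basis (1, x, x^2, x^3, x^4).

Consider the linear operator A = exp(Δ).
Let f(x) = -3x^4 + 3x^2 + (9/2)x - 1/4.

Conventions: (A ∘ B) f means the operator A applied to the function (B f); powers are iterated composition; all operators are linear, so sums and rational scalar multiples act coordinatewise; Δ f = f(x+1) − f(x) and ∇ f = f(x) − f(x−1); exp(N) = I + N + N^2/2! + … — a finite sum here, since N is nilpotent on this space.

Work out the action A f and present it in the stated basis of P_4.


the image equals g(x) = -3x^4 - 12x^3 - 33x^2 - (99/2)x - 139/4

order-1 term: -12x^3 - 18x^2 - 6x + 9/2
order-2 term: -18x^2 - 36x - 18
order-3 term: -12x - 18
order-4 term: -3
the series for exp(Δ) f terminates at order 4
exp(Δ) f = -3x^4 - 12x^3 - 33x^2 - (99/2)x - 139/4


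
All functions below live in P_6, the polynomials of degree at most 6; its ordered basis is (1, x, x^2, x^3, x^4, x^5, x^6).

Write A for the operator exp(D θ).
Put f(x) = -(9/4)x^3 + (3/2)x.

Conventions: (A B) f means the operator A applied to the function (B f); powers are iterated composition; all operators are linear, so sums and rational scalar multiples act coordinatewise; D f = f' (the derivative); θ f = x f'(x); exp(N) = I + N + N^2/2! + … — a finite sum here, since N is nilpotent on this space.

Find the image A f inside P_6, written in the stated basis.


the result is g(x) = -(9/4)x^3 - (81/4)x^2 - 39x - 12

order-1 term: -(81/4)x^2 + 3/2
order-2 term: -(81/2)x
order-3 term: -27/2
the series for exp(D θ) f terminates at order 3
exp(D θ) f = -(9/4)x^3 - (81/4)x^2 - 39x - 12


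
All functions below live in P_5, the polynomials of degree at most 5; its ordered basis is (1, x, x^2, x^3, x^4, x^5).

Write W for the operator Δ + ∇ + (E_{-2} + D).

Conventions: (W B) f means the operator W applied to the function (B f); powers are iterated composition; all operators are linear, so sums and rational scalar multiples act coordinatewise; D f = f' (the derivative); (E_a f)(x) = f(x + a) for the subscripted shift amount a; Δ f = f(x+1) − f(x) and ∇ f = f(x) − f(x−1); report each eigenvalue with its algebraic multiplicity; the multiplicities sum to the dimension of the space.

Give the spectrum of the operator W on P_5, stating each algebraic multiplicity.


λ = 1 (multiplicity 6)

image of 1: 1
image of x: x + 1
image of x^2: x^2 + 2x + 4
image of x^3: x^3 + 3x^2 + 12x - 6
image of x^4: x^4 + 4x^3 + 24x^2 - 24x + 16
image of x^5: x^5 + 5x^4 + 40x^3 - 60x^2 + 80x - 30
the matrix is upper triangular; its diagonal is (1, 1, 1, 1, 1, 1)
for a triangular matrix the eigenvalues are the diagonal entries, with algebraic multiplicity their repetition count


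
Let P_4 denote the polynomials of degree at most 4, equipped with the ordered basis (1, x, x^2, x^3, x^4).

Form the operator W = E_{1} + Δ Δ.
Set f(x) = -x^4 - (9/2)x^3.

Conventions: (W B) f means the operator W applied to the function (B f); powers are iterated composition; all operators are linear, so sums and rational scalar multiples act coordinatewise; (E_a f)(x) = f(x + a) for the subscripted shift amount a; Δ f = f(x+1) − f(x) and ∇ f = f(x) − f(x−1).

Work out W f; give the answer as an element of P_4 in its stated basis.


E_{1} f = -x^4 - (17/2)x^3 - (39/2)x^2 - (35/2)x - 11/2
Δ f = -4x^3 - (39/2)x^2 - (35/2)x - 11/2
Δ Δ f = -12x^2 - 51x - 41
(E_{1} + Δ Δ) f = -x^4 - (17/2)x^3 - (63/2)x^2 - (137/2)x - 93/2

the image equals g(x) = -x^4 - (17/2)x^3 - (63/2)x^2 - (137/2)x - 93/2


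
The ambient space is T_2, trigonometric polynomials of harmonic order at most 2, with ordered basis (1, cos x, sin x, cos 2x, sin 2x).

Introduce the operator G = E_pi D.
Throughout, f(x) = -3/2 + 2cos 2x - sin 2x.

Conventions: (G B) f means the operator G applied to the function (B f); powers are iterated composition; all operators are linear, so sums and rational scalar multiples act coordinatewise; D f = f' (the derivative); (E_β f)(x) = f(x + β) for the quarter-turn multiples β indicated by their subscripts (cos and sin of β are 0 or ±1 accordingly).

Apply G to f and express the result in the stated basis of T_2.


D f = -2cos 2x - 4sin 2x
E_pi D f = -2cos 2x - 4sin 2x

the image equals g(x) = -2cos 2x - 4sin 2x


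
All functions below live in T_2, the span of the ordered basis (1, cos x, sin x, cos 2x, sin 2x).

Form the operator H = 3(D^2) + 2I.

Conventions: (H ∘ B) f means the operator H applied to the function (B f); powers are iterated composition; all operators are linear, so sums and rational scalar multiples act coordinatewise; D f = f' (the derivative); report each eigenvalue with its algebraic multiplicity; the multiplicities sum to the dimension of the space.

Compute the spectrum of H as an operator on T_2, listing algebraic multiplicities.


λ = -10 (multiplicity 2), λ = -1 (multiplicity 2), λ = 2 (multiplicity 1)

image of 1: 2
image of cos x: -cos x
image of sin x: -sin x
image of cos 2x: -10cos 2x
image of sin 2x: -10sin 2x
the matrix is diagonal; its diagonal is (2, -1, -1, -10, -10)
for a triangular matrix the eigenvalues are the diagonal entries, with algebraic multiplicity their repetition count


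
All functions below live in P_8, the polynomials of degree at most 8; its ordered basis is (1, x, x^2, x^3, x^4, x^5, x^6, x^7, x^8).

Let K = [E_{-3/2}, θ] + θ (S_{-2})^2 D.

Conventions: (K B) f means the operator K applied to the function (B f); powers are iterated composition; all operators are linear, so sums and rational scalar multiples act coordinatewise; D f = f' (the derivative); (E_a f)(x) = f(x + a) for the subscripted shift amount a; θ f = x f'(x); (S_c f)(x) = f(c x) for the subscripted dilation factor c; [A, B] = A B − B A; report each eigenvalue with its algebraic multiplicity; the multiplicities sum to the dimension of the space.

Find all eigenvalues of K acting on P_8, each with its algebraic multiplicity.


image of 1: 0
image of x: -3/2
image of x^2: 5x + 9/2
image of x^3: (183/2)x^2 + (27/2)x - 81/8
image of x^4: 762x^3 + 27x^2 - (81/2)x + 81/4
image of x^5: (10225/2)x^4 + 45x^3 - (405/4)x^2 + (405/4)x - 1215/32
image of x^6: 30711x^5 + (135/2)x^4 - (405/2)x^3 + (1215/4)x^2 - (3645/16)x + 2187/32
image of x^7: (344043/2)x^6 + (189/2)x^5 - (2835/8)x^4 + (2835/4)x^3 - (25515/32)x^2 + (15309/32)x - 15309/128
image of x^8: 917492x^7 + 126x^6 - 567x^5 + (2835/2)x^4 - (8505/4)x^3 + (15309/8)x^2 - (15309/16)x + 6561/32
the matrix is upper triangular; its diagonal is (0, 0, 0, 0, 0, 0, 0, 0, 0)
for a triangular matrix the eigenvalues are the diagonal entries, with algebraic multiplicity their repetition count

λ = 0 (multiplicity 9)


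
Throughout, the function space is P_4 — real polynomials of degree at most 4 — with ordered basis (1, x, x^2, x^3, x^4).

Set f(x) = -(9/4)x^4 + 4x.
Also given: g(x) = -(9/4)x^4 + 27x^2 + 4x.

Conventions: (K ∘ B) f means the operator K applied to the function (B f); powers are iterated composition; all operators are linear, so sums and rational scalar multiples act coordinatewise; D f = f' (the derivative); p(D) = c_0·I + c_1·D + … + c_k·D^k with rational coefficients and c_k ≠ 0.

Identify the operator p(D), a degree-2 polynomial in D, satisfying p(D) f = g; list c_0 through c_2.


D^0 f = -(9/4)x^4 + 4x
D^1 f = -9x^3 + 4
D^2 f = -27x^2
matching coefficients of g against c_0 f + c_1 Df + … from the top degree down determines the c_i
solution: c_0 = 1, c_1 = 0, c_2 = -1

c_0 = 1, c_1 = 0, c_2 = -1


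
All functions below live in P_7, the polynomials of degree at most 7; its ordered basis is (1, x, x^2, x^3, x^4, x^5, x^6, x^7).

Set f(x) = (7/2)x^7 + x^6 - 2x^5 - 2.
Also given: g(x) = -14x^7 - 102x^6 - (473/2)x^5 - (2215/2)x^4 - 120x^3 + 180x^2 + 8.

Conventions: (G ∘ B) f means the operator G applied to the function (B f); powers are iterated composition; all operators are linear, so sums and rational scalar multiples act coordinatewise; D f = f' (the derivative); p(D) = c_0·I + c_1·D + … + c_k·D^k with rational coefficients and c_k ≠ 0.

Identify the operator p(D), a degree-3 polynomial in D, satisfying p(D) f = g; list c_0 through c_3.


p(D) = -4·I − 4·D − (3/2)·D^2 − (3/2)·D^3, i.e. c_0 = -4, c_1 = -4, c_2 = -3/2, c_3 = -3/2

D^0 f = (7/2)x^7 + x^6 - 2x^5 - 2
D^1 f = (49/2)x^6 + 6x^5 - 10x^4
D^2 f = 147x^5 + 30x^4 - 40x^3
D^3 f = 735x^4 + 120x^3 - 120x^2
matching coefficients of g against c_0 f + c_1 Df + … from the top degree down determines the c_i
solution: c_0 = -4, c_1 = -4, c_2 = -3/2, c_3 = -3/2


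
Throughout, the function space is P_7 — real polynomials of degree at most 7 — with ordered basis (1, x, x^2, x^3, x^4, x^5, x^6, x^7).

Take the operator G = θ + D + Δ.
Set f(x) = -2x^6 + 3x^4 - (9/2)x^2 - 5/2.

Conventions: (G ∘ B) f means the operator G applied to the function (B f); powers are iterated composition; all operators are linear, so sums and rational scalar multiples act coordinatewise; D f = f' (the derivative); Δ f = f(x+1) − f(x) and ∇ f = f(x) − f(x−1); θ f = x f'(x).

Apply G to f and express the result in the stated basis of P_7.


θ f = -12x^6 + 12x^4 - 9x^2
D f = -12x^5 + 12x^3 - 9x
Δ f = -12x^5 - 30x^4 - 28x^3 - 12x^2 - 9x - 7/2
(θ + D + Δ) f = -12x^6 - 24x^5 - 18x^4 - 16x^3 - 21x^2 - 18x - 7/2

the result is g(x) = -12x^6 - 24x^5 - 18x^4 - 16x^3 - 21x^2 - 18x - 7/2


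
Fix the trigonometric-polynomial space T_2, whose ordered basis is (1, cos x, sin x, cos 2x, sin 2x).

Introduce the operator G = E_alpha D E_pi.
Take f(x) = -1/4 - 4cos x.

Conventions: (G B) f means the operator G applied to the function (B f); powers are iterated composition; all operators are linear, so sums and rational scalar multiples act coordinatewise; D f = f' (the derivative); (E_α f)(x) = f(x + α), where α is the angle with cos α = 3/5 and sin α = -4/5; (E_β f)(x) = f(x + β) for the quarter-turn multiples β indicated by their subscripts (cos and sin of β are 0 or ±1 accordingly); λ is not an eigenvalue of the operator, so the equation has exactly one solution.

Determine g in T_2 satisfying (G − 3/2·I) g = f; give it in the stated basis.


g(x) = 1/6 + (184/113)cos x + (48/113)sin x

write g with unknown coordinates in the stated basis and equate coefficients in (G − 3/2·I) g = f
solving from the highest basis element down gives g = 1/6 + (184/113)cos x + (48/113)sin x
check: G g = -(176/113)cos x + (72/113)sin x
so G g − 3/2·g = -1/4 - 4cos x = f ✓


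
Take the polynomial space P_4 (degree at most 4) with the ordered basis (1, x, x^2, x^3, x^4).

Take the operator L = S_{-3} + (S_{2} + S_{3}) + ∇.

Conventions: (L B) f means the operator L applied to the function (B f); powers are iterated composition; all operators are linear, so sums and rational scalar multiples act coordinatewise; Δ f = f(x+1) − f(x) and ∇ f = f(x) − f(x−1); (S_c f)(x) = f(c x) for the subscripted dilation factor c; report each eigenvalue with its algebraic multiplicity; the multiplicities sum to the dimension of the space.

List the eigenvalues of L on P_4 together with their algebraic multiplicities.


λ = 2 (multiplicity 1), λ = 3 (multiplicity 1), λ = 8 (multiplicity 1), λ = 22 (multiplicity 1), λ = 178 (multiplicity 1)

image of 1: 3
image of x: 2x + 1
image of x^2: 22x^2 + 2x - 1
image of x^3: 8x^3 + 3x^2 - 3x + 1
image of x^4: 178x^4 + 4x^3 - 6x^2 + 4x - 1
the matrix is upper triangular; its diagonal is (3, 2, 22, 8, 178)
for a triangular matrix the eigenvalues are the diagonal entries, with algebraic multiplicity their repetition count


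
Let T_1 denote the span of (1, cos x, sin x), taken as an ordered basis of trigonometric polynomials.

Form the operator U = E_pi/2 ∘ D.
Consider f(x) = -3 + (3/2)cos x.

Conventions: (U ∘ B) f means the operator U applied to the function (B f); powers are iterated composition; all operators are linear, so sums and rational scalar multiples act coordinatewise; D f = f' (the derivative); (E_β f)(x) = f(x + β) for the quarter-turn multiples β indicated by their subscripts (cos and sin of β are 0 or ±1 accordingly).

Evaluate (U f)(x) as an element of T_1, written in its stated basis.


the image equals g(x) = -(3/2)cos x

D f = -(3/2)sin x
E_pi/2 D f = -(3/2)cos x


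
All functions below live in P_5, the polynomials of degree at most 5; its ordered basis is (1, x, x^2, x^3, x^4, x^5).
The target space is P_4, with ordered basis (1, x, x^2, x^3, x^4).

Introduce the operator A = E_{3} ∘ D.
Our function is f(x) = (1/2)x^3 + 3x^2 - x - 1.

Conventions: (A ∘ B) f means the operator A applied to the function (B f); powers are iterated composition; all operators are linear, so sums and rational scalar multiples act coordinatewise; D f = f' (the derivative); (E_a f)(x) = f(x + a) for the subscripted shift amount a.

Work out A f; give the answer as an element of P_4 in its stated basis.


D f = (3/2)x^2 + 6x - 1
E_{3} D f = (3/2)x^2 + 15x + 61/2

the result is g(x) = (3/2)x^2 + 15x + 61/2


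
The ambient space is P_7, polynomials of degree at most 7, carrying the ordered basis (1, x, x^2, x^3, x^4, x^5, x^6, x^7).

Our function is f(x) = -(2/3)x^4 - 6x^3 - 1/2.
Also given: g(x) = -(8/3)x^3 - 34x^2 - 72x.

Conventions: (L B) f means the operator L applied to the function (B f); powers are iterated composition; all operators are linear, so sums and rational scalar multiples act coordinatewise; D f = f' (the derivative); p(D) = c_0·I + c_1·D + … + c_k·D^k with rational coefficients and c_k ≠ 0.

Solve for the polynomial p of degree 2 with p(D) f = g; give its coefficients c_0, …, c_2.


D^0 f = -(2/3)x^4 - 6x^3 - 1/2
D^1 f = -(8/3)x^3 - 18x^2
D^2 f = -8x^2 - 36x
matching coefficients of g against c_0 f + c_1 Df + … from the top degree down determines the c_i
solution: c_0 = 0, c_1 = 1, c_2 = 2

p(D) = D + 2·D^2, i.e. c_0 = 0, c_1 = 1, c_2 = 2


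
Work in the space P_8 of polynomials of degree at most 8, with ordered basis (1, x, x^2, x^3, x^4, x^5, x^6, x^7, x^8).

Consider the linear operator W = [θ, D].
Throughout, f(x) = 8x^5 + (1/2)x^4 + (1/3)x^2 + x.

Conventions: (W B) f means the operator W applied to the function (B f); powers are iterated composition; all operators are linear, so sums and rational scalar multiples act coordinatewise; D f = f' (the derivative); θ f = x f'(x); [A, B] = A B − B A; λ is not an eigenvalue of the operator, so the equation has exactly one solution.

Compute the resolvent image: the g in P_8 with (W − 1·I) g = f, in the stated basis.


the result is g(x) = -8x^5 + (79/2)x^4 - 158x^3 + (1421/3)x^2 - (2845/3)x + 2845/3

write g with unknown coordinates in the stated basis and equate coefficients in (W − 1·I) g = f
solving from the highest basis element down gives g = -8x^5 + (79/2)x^4 - 158x^3 + (1421/3)x^2 - (2845/3)x + 2845/3
check: W g = 40x^4 - 158x^3 + 474x^2 - (2842/3)x + 2845/3
so W g − 1·g = 8x^5 + (1/2)x^4 + (1/3)x^2 + x = f ✓


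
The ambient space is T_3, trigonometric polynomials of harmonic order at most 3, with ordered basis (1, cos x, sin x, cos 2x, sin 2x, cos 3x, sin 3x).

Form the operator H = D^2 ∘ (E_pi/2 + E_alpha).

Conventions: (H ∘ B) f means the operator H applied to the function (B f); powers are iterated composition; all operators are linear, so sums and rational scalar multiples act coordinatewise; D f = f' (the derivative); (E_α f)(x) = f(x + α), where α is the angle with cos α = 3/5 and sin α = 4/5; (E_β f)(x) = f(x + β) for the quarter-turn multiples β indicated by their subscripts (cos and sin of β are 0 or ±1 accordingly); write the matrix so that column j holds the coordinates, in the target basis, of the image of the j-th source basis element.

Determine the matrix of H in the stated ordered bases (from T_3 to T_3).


the matrix is [[0, 0, 0, 0, 0, 0, 0]; [0, -3/5, -9/5, 0, 0, 0, 0]; [0, 9/5, -3/5, 0, 0, 0, 0]; [0, 0, 0, 128/25, -96/25, 0, 0]; [0, 0, 0, 96/25, 128/25, 0, 0]; [0, 0, 0, 0, 0, 1053/125, 729/125]; [0, 0, 0, 0, 0, -729/125, 1053/125]] (rows listed top to bottom)

image of 1: 0
image of cos x: -(3/5)cos x + (9/5)sin x
image of sin x: -(9/5)cos x - (3/5)sin x
image of cos 2x: (128/25)cos 2x + (96/25)sin 2x
image of sin 2x: -(96/25)cos 2x + (128/25)sin 2x
image of cos 3x: (1053/125)cos 3x - (729/125)sin 3x
image of sin 3x: (729/125)cos 3x + (1053/125)sin 3x
each image's coordinates form column j of the matrix


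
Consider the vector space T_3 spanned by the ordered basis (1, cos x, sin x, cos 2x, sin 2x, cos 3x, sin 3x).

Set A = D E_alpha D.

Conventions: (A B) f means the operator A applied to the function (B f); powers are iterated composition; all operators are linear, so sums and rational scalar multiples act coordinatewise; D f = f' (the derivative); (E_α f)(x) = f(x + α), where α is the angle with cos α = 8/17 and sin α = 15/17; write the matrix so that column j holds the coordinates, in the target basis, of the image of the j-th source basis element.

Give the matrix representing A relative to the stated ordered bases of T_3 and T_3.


image of 1: 0
image of cos x: -(8/17)cos x + (15/17)sin x
image of sin x: -(15/17)cos x - (8/17)sin x
image of cos 2x: (644/289)cos 2x + (960/289)sin 2x
image of sin 2x: -(960/289)cos 2x + (644/289)sin 2x
image of cos 3x: (43992/4913)cos 3x - (4455/4913)sin 3x
image of sin 3x: (4455/4913)cos 3x + (43992/4913)sin 3x
each image's coordinates form column j of the matrix

the matrix is [[0, 0, 0, 0, 0, 0, 0]; [0, -8/17, -15/17, 0, 0, 0, 0]; [0, 15/17, -8/17, 0, 0, 0, 0]; [0, 0, 0, 644/289, -960/289, 0, 0]; [0, 0, 0, 960/289, 644/289, 0, 0]; [0, 0, 0, 0, 0, 43992/4913, 4455/4913]; [0, 0, 0, 0, 0, -4455/4913, 43992/4913]] (rows listed top to bottom)


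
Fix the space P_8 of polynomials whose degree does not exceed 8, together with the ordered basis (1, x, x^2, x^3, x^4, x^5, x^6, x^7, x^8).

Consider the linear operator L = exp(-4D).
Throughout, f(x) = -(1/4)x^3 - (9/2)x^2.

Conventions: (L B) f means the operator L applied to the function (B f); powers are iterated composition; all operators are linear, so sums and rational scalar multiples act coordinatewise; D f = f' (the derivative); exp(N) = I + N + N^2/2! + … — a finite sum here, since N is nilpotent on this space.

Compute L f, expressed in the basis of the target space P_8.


order-1 term: 3x^2 + 36x
order-2 term: -12x - 72
order-3 term: 16
the series for exp(-4D) f terminates at order 3
exp(-4D) f = -(1/4)x^3 - (3/2)x^2 + 24x - 56

the result is g(x) = -(1/4)x^3 - (3/2)x^2 + 24x - 56


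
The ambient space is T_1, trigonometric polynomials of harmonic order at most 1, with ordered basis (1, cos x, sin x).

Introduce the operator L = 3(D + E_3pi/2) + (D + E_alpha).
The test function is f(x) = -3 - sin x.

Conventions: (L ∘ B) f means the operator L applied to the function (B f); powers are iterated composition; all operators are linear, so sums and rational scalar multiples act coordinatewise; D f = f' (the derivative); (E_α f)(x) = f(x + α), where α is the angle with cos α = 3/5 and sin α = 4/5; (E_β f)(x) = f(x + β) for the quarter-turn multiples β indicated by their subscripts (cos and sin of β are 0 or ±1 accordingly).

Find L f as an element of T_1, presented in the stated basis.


D f = -cos x
E_3pi/2 f = -3 + cos x
(D + E_3pi/2) f = -3
(3(D + E_3pi/2)) f = -9
D f = -cos x
E_alpha f = -3 - (4/5)cos x - (3/5)sin x
(D + E_alpha) f = -3 - (9/5)cos x - (3/5)sin x
(3(D + E_3pi/2) + (D + E_alpha)) f = -12 - (9/5)cos x - (3/5)sin x

g(x) = -12 - (9/5)cos x - (3/5)sin x


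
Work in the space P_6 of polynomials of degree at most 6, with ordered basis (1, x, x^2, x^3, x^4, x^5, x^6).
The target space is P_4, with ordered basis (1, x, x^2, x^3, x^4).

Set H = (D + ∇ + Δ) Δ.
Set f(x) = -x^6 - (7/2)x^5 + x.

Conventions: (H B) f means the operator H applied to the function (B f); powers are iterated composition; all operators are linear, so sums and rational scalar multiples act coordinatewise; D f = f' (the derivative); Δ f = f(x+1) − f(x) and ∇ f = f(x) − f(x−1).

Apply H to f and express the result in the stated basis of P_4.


the result is g(x) = -90x^4 - 390x^3 - 615x^2 - 560x - 385/2

Δ f = -6x^5 - (65/2)x^4 - 55x^3 - 50x^2 - (47/2)x - 7/2
D Δ f = -30x^4 - 130x^3 - 165x^2 - 100x - 47/2
∇ Δ f = -30x^4 - 70x^3 - 30x^2 - 35x - 2
Δ Δ f = -30x^4 - 190x^3 - 420x^2 - 425x - 167
(D + ∇ + Δ) Δ f = -90x^4 - 390x^3 - 615x^2 - 560x - 385/2


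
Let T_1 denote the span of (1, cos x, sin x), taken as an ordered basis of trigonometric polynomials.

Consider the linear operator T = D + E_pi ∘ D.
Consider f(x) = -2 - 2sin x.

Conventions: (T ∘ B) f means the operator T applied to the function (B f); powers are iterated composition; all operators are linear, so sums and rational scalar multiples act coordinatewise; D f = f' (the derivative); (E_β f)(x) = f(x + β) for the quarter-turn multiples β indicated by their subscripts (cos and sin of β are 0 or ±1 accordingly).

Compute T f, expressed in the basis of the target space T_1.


the image equals g(x) = 0

D f = -2cos x
D f = -2cos x
E_pi D f = 2cos x
(D + E_pi ∘ D) f = 0


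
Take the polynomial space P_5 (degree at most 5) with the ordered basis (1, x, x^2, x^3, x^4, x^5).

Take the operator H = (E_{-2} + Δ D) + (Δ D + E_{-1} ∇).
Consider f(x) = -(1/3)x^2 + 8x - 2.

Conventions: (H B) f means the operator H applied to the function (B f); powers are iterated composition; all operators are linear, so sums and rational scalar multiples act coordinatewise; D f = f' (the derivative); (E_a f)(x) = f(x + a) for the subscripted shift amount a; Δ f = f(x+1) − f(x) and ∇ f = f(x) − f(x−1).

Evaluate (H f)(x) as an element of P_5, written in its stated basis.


the image equals g(x) = -(1/3)x^2 + (26/3)x - 35/3

E_{-2} f = -(1/3)x^2 + (28/3)x - 58/3
D f = -(2/3)x + 8
Δ D f = -2/3
(E_{-2} + Δ D) f = -(1/3)x^2 + (28/3)x - 20
D f = -(2/3)x + 8
Δ D f = -2/3
∇ f = -(2/3)x + 25/3
E_{-1} ∇ f = -(2/3)x + 9
(Δ D + E_{-1} ∇) f = -(2/3)x + 25/3
((E_{-2} + Δ D) + (Δ D + E_{-1} ∇)) f = -(1/3)x^2 + (26/3)x - 35/3


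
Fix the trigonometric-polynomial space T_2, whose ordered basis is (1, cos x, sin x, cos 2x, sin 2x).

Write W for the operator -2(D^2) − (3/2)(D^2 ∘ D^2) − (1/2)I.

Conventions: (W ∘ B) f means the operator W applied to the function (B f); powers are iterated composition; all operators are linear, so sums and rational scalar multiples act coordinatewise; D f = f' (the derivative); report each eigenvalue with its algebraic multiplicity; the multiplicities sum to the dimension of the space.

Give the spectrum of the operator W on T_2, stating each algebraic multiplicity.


image of 1: -1/2
image of cos x: 0
image of sin x: 0
image of cos 2x: -(33/2)cos 2x
image of sin 2x: -(33/2)sin 2x
the matrix is diagonal; its diagonal is (-1/2, 0, 0, -33/2, -33/2)
for a triangular matrix the eigenvalues are the diagonal entries, with algebraic multiplicity their repetition count

λ = -33/2 (multiplicity 2), λ = -1/2 (multiplicity 1), λ = 0 (multiplicity 2)


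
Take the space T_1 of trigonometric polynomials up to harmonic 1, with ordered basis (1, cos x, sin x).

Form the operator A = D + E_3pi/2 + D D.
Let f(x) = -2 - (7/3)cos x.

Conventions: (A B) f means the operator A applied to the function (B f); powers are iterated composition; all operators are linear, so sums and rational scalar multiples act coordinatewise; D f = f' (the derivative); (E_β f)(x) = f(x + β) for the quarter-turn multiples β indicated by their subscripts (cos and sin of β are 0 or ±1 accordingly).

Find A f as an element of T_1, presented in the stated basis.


the result is g(x) = -2 + (7/3)cos x

D f = (7/3)sin x
E_3pi/2 f = -2 - (7/3)sin x
D f = (7/3)sin x
D D f = (7/3)cos x
(D + E_3pi/2 + D D) f = -2 + (7/3)cos x


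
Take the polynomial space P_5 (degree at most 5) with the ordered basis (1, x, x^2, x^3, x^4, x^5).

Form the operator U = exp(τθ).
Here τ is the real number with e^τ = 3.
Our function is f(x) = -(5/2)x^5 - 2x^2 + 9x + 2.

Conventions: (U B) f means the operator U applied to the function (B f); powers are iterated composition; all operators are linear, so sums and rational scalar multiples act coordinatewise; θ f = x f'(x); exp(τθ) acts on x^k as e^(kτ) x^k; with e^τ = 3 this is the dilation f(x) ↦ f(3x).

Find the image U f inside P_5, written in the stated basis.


exp(τθ) x^k = e^(kτ) x^k; with e^τ = 3 this sends x^k to 3^k x^k
x ↦ 3 x
x^2 ↦ 9 x^2
x^5 ↦ 243 x^5
applying this coordinatewise to f: exp(τθ) f = -(1215/2)x^5 - 18x^2 + 27x + 2

the image equals g(x) = -(1215/2)x^5 - 18x^2 + 27x + 2


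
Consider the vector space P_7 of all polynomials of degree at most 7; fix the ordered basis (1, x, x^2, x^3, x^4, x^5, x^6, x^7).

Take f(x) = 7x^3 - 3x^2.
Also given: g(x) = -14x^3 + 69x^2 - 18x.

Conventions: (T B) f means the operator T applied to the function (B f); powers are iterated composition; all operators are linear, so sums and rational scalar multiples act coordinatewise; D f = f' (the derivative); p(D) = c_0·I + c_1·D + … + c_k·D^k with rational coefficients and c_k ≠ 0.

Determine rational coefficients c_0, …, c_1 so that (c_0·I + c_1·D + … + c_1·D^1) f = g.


D^0 f = 7x^3 - 3x^2
D^1 f = 21x^2 - 6x
matching coefficients of g against c_0 f + c_1 Df + … from the top degree down determines the c_i
solution: c_0 = -2, c_1 = 3

c_0 = -2, c_1 = 3


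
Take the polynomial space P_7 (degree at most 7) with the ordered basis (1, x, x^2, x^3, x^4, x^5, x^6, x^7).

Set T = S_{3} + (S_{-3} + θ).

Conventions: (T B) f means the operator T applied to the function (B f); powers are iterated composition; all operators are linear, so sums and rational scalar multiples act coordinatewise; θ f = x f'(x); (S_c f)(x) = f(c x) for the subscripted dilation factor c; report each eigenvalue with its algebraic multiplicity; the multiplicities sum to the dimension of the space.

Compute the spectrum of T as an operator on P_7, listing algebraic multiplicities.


λ = 1 (multiplicity 1), λ = 2 (multiplicity 1), λ = 3 (multiplicity 1), λ = 5 (multiplicity 1), λ = 7 (multiplicity 1), λ = 20 (multiplicity 1), λ = 166 (multiplicity 1), λ = 1464 (multiplicity 1)

image of 1: 2
image of x: x
image of x^2: 20x^2
image of x^3: 3x^3
image of x^4: 166x^4
image of x^5: 5x^5
image of x^6: 1464x^6
image of x^7: 7x^7
the matrix is upper triangular; its diagonal is (2, 1, 20, 3, 166, 5, 1464, 7)
for a triangular matrix the eigenvalues are the diagonal entries, with algebraic multiplicity their repetition count


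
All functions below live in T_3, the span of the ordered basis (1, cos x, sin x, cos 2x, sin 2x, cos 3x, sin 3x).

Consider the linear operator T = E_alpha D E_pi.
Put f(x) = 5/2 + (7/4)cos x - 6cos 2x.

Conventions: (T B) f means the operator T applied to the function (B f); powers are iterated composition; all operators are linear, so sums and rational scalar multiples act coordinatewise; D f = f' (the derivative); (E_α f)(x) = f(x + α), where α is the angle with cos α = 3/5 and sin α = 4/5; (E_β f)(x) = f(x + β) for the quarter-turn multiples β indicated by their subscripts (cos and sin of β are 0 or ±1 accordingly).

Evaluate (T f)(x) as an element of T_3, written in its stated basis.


E_pi f = 5/2 - (7/4)cos x - 6cos 2x
D E_pi f = (7/4)sin x + 12sin 2x
E_alpha D E_pi f = (7/5)cos x + (21/20)sin x + (288/25)cos 2x - (84/25)sin 2x

g(x) = (7/5)cos x + (21/20)sin x + (288/25)cos 2x - (84/25)sin 2x
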